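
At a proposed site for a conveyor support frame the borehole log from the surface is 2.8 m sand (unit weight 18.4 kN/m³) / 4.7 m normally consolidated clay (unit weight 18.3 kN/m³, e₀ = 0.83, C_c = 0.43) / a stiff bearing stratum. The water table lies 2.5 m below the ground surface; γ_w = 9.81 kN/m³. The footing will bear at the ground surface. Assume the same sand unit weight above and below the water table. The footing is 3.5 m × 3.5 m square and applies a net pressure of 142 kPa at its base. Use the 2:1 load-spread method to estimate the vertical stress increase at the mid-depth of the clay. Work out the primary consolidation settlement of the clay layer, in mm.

Mid-depth of clay below the ground surface: z = 2.8 + 4.7/2 = 5.15 m.
Total vertical stress at mid-clay: σ_v = 18.4×2.8 + 18.3×2.35 = 94.525 kPa.
Pore pressure: u = 9.81×(5.15 − 2.5) = 25.997 kPa.
Initial effective stress: σ'_0 = σ_v − u = 94.525 − 25.997 = 68.528 kPa.
Stress increase at mid-clay by the 2:1 spreading method:
Δσ = qBL/((B+z)(L+z)) = 142×3.5×3.5/((3.5+5.15)(3.5+5.15)) = 23.248 kPa
Final effective stress: σ'_f = σ'_0 + Δσ = 68.528 + 23.248 = 91.776 kPa.
Normally consolidated clay, so the full stress increment lies on the virgin compression line:
S_c = C_c·H/(1+e₀)·log₁₀(σ'_f/σ'_0) = 0.43×4.7/(1+0.83)×log₁₀(91.776/68.528)
    = 1.1044 × 0.12686 = 0.1401 m

S_c ≈ 140 mm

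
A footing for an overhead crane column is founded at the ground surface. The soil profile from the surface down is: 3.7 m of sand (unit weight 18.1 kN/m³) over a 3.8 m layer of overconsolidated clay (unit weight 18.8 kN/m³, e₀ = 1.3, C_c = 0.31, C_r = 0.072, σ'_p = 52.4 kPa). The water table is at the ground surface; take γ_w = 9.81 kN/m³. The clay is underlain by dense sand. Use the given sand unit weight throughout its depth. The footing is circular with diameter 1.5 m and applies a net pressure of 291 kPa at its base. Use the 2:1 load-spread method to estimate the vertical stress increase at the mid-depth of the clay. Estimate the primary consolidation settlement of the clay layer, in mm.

Mid-depth of clay below the ground surface: z = 3.7 + 3.8/2 = 5.6 m.
Total vertical stress at mid-clay: σ_v = 18.1×3.7 + 18.8×1.9 = 102.69 kPa.
Pore pressure: u = 9.81×(5.6 − 0) = 54.936 kPa.
Initial effective stress: σ'_0 = σ_v − u = 102.69 − 54.936 = 47.754 kPa.
Stress increase at mid-clay by the 2:1 spreading method:
Δσ ≈ qD²/(D+z)² = 291×1.5²/(1.5+5.6)² = 12.988 kPa
Final effective stress: σ'_f = 47.754 + 12.988 = 60.742 kPa.
σ'_f = 60.742 > σ'_p = 52.4 kPa, so the stress path crosses the preconsolidation pressure — recompression up to σ'_p, then virgin compression beyond:
S_c = H/(1+e₀)·[C_r·log₁₀(σ'_p/σ'_0) + C_c·log₁₀(σ'_f/σ'_p)]
    = 3.8/2.3 × [0.072×log₁₀(52.4/47.754) + 0.31×log₁₀(60.742/52.4)]
    = 1.6522 × [0.0029032 + 0.019889] = 0.03766 m

S_c ≈ 37.7 mm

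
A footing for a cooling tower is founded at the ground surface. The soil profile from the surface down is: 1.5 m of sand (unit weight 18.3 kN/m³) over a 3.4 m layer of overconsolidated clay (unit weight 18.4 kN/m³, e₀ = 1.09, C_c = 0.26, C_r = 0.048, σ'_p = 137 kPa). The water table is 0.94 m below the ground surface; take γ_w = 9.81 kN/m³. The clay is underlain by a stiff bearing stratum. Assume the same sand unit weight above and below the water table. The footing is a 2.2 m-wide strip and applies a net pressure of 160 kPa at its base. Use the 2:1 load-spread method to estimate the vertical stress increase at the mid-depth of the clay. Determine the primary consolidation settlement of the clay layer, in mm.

S_c ≈ 34.7 mm

Mid-depth of clay below the ground surface: z = 1.5 + 3.4/2 = 3.2 m.
Total vertical stress at mid-clay: σ_v = 18.3×1.5 + 18.4×1.7 = 58.73 kPa.
Pore pressure: u = 9.81×(3.2 − 0.94) = 22.171 kPa.
Initial effective stress: σ'_0 = σ_v − u = 58.73 − 22.171 = 36.559 kPa.
Stress increase at mid-clay by the 2:1 spreading method:
Δσ = qB/(B+z) = 160×2.2/(2.2+3.2) = 65.185 kPa
Final effective stress: σ'_f = 36.559 + 65.185 = 101.74 kPa.
σ'_f = 101.74 ≤ σ'_p = 137 kPa, so the clay remains overconsolidated and only the recompression index applies:
S_c = C_r·H/(1+e₀)·log₁₀(σ'_f/σ'_0) = 0.048×3.4/2.09×log₁₀(101.74/36.559)
    = 0.078086 × 0.4445 = 0.03471 m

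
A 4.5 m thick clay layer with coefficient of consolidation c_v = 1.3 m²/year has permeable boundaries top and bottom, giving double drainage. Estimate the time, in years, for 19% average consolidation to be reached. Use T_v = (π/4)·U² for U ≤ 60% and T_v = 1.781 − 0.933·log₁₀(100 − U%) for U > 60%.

Drainage path length: H_d = H/2 = 2.25 m (double drainage).
U ≤ 60%: T_v = (π/4)·U² = (π/4)×0.19² = 0.028353.
t = T_v·H_d²/c_v = 0.028353×2.25²/1.3 = 0.1104 years.

t ≈ 0.11 years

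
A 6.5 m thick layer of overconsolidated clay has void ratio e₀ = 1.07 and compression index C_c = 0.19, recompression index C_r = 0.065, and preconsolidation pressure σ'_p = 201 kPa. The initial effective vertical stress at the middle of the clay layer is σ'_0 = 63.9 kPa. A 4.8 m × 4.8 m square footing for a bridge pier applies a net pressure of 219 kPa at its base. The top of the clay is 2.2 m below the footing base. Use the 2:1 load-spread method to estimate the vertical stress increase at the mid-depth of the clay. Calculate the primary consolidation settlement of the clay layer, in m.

S_c ≈ 0.0497 m

Mid-depth of clay below the footing base: z = 2.2 + 6.5/2 = 5.45 m.
Stress increase at mid-clay by the 2:1 spreading method:
Δσ = qBL/((B+z)(L+z)) = 219×4.8×4.8/((4.8+5.45)(4.8+5.45)) = 48.026 kPa
Final effective stress: σ'_f = 63.9 + 48.026 = 111.93 kPa.
σ'_f = 111.93 ≤ σ'_p = 201 kPa, so the clay remains overconsolidated and only the recompression index applies:
S_c = C_r·H/(1+e₀)·log₁₀(σ'_f/σ'_0) = 0.065×6.5/2.07×log₁₀(111.93/63.9)
    = 0.20411 × 0.24345 = 0.04969 m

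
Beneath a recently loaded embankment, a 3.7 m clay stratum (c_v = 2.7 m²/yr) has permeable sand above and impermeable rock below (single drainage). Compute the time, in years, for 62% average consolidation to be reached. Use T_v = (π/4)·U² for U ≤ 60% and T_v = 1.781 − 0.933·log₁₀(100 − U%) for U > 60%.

Drainage path length: H_d = H = 3.7 m (single drainage).
U > 60%: T_v = 1.781 − 0.933·log₁₀(100 − 62) = 0.30706.
t = T_v·H_d²/c_v = 0.30706×3.7²/2.7 = 1.557 years.

t ≈ 1.56 years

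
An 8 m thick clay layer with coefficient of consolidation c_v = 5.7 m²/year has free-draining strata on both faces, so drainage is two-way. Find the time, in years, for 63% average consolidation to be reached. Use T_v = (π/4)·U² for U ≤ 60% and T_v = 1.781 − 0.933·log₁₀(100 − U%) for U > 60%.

Drainage path length: H_d = H/2 = 4 m (double drainage).
U > 60%: T_v = 1.781 − 0.933·log₁₀(100 − 63) = 0.31787.
t = T_v·H_d²/c_v = 0.31787×4²/5.7 = 0.8923 years.

t ≈ 0.892 years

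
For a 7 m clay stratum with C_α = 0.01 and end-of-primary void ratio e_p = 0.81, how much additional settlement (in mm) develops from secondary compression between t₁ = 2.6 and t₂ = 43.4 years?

Secondary compression: S_s = C_α·H/(1+e_p)·log₁₀(t₂/t₁)
S_s = 0.01×7/(1+0.81)×log₁₀(43.4/2.6)
    = 0.03867 × 1.223 = 0.04728 m

S_s ≈ 47.3 mm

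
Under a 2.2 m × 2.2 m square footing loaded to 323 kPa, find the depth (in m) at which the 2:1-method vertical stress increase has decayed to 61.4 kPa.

z ≈ 2.85 m

2:1 spreading — at depth z the loaded area has grown by z in each plan dimension:
qB²/(B+z)² = Δσ_z ⇒ z = B(√(q/Δσ_z) − 1) = 2.2×(√(323/61.4) − 1) = 2.846 m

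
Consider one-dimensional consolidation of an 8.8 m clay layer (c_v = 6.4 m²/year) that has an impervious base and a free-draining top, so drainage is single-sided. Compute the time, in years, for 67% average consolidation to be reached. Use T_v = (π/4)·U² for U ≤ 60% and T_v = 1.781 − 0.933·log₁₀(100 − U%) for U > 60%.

t ≈ 4.41 years

Drainage path length: H_d = H = 8.8 m (single drainage).
U > 60%: T_v = 1.781 − 0.933·log₁₀(100 − 67) = 0.36423.
t = T_v·H_d²/c_v = 0.36423×8.8²/6.4 = 4.407 years.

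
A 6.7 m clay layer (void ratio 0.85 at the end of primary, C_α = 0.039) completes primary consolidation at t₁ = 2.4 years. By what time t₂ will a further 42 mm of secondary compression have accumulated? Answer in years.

S_s = C_α·H/(1+e_p)·log₁₀(t₂/t₁) ⇒ log₁₀(t₂/t₁) = S_s·(1+e_p)/(C_α·H).
log₁₀(t₂/t₁) = 0.042 × (1+0.85) / (0.039×6.7) = 0.2974
t₂ = t₁ × 10^0.2974 = 2.4 × 1.983 = 4.76 years

t₂ ≈ 4.76 years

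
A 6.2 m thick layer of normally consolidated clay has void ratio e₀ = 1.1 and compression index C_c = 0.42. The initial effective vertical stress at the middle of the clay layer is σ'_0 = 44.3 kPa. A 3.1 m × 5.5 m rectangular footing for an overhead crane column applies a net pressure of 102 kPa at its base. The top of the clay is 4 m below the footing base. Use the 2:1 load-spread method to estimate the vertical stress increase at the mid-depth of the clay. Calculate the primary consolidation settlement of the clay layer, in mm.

Mid-depth of clay below the footing base: z = 4 + 6.2/2 = 7.1 m.
Stress increase at mid-clay by the 2:1 spreading method:
Δσ = qBL/((B+z)(L+z)) = 102×3.1×5.5/((3.1+7.1)(5.5+7.1)) = 13.532 kPa
Final effective stress: σ'_f = σ'_0 + Δσ = 44.3 + 13.532 = 57.832 kPa.
Normally consolidated clay, so the full stress increment lies on the virgin compression line:
S_c = C_c·H/(1+e₀)·log₁₀(σ'_f/σ'_0) = 0.42×6.2/(1+1.1)×log₁₀(57.832/44.3)
    = 1.24 × 0.11576 = 0.1435 m

S_c ≈ 144 mm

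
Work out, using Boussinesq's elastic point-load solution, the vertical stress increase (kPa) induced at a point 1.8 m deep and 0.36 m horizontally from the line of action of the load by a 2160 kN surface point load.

Boussinesq vertical stress below a point load on an elastic half-space:
Δσ_z = 3P/(2πz²) · [1 + (r/z)²]^(−5/2)
r/z = 0.36/1.8 = 0.2; [1+(r/z)²]^(−5/2) = 0.9066.
Δσ_z = 3×2160/(2π×1.8²) × 0.9066 = 318.31 × 0.9066 = 288.6 kPa

Δσ_z ≈ 289 kPa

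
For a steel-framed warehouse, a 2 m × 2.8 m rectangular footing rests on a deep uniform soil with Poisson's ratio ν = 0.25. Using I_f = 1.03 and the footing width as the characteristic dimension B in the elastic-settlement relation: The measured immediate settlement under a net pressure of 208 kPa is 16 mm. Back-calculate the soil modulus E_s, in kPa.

S_e = q·B·(1−ν²)/E_s · I_f  ⇒  E_s = q·B·(1−ν²)·I_f / S_e.
E_s = 208 × 2 × 0.9375 × 1.03 / 0.016 = 25110 kPa

E_s ≈ 25100 kPa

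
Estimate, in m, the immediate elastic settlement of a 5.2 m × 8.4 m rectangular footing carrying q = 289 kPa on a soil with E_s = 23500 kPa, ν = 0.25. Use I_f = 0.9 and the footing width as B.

S_e ≈ 0.054 m

Immediate (elastic) settlement: S_e = q·B·(1−ν²)/E_s · I_f.
S_e = 289 × 5.2 × (1 − 0.25²) / 23500 × 0.9
    = 289 × 5.2 × 0.9375 / 23500 × 0.9
    = 0.05396 m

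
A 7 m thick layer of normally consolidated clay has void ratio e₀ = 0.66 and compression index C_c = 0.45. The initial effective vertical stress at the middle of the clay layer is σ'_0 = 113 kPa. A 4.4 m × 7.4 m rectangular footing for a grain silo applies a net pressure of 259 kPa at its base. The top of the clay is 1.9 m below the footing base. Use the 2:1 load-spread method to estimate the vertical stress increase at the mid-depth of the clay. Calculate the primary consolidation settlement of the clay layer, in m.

Mid-depth of clay below the footing base: z = 1.9 + 7/2 = 5.4 m.
Stress increase at mid-clay by the 2:1 spreading method:
Δσ = qBL/((B+z)(L+z)) = 259×4.4×7.4/((4.4+5.4)(7.4+5.4)) = 67.228 kPa
Final effective stress: σ'_f = σ'_0 + Δσ = 113 + 67.228 = 180.23 kPa.
Normally consolidated clay, so the full stress increment lies on the virgin compression line:
S_c = C_c·H/(1+e₀)·log₁₀(σ'_f/σ'_0) = 0.45×7/(1+0.66)×log₁₀(180.23/113)
    = 1.8976 × 0.20275 = 0.3847 m

S_c ≈ 0.385 m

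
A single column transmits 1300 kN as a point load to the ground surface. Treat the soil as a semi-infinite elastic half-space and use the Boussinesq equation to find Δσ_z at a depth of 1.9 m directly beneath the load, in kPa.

Δσ_z ≈ 172 kPa

Boussinesq vertical stress below a point load on an elastic half-space:
Δσ_z = 3P/(2πz²) · [1 + (r/z)²]^(−5/2)
r/z = 0/1.9 = 0; [1+(r/z)²]^(−5/2) = 1.
Δσ_z = 3×1300/(2π×1.9²) × 1 = 171.94 × 1 = 171.9 kPa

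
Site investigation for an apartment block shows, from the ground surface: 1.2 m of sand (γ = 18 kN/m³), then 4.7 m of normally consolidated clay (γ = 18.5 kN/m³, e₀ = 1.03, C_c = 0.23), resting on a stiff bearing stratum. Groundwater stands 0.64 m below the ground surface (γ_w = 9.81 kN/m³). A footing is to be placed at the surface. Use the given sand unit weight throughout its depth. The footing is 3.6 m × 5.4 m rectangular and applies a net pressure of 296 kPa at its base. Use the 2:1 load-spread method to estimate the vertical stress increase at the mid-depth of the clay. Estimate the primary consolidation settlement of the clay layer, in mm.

S_c ≈ 287 mm

Mid-depth of clay below the ground surface: z = 1.2 + 4.7/2 = 3.55 m.
Total vertical stress at mid-clay: σ_v = 18×1.2 + 18.5×2.35 = 65.075 kPa.
Pore pressure: u = 9.81×(3.55 − 0.64) = 28.547 kPa.
Initial effective stress: σ'_0 = σ_v − u = 65.075 − 28.547 = 36.528 kPa.
Stress increase at mid-clay by the 2:1 spreading method:
Δσ = qBL/((B+z)(L+z)) = 296×3.6×5.4/((3.6+3.55)(5.4+3.55)) = 89.921 kPa
Final effective stress: σ'_f = σ'_0 + Δσ = 36.528 + 89.921 = 126.45 kPa.
Normally consolidated clay, so the full stress increment lies on the virgin compression line:
S_c = C_c·H/(1+e₀)·log₁₀(σ'_f/σ'_0) = 0.23×4.7/(1+1.03)×log₁₀(126.45/36.528)
    = 0.53251 × 0.53929 = 0.2872 m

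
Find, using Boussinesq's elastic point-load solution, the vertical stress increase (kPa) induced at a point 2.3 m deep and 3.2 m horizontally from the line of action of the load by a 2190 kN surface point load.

Δσ_z ≈ 13.4 kPa

Boussinesq vertical stress below a point load on an elastic half-space:
Δσ_z = 3P/(2πz²) · [1 + (r/z)²]^(−5/2)
r/z = 3.2/2.3 = 1.3913; [1+(r/z)²]^(−5/2) = 0.067719.
Δσ_z = 3×2190/(2π×2.3²) × 0.067719 = 197.67 × 0.067719 = 13.39 kPa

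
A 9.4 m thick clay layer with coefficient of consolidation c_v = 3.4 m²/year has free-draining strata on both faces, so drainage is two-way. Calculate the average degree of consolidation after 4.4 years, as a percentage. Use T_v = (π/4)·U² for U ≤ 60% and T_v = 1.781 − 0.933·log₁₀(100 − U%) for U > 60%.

Drainage path length: H_d = H/2 = 4.7 m (double drainage).
T_v = c_v·t/H_d² = 3.4×4.4/4.7² = 0.67723.
T_v = 0.67723 corresponds to the U > 60% branch:
U = 1 − 10^((1.781 − T_v)/0.933)/100 = 0.8476

U ≈ 84.8 %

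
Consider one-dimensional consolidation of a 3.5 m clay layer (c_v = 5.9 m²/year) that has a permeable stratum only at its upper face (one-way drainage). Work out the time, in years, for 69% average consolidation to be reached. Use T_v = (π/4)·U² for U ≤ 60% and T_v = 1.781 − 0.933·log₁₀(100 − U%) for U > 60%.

t ≈ 0.809 years

Drainage path length: H_d = H = 3.5 m (single drainage).
U > 60%: T_v = 1.781 − 0.933·log₁₀(100 − 69) = 0.38956.
t = T_v·H_d²/c_v = 0.38956×3.5²/5.9 = 0.8088 years.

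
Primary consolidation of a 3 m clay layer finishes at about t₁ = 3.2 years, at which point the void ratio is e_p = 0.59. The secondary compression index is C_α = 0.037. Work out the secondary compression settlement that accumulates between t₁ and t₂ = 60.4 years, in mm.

Secondary compression: S_s = C_α·H/(1+e_p)·log₁₀(t₂/t₁)
S_s = 0.037×3/(1+0.59)×log₁₀(60.4/3.2)
    = 0.06981 × 1.276 = 0.08907 m

S_s ≈ 89.1 mm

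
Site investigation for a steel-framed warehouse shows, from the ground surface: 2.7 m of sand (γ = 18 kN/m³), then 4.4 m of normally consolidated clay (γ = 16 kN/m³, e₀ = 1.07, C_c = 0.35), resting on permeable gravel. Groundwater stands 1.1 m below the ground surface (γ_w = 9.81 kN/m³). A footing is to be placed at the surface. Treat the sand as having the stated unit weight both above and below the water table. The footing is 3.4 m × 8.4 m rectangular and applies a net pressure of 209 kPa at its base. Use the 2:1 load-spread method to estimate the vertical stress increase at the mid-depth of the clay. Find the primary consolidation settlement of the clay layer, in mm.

Mid-depth of clay below the ground surface: z = 2.7 + 4.4/2 = 4.9 m.
Total vertical stress at mid-clay: σ_v = 18×2.7 + 16×2.2 = 83.8 kPa.
Pore pressure: u = 9.81×(4.9 − 1.1) = 37.278 kPa.
Initial effective stress: σ'_0 = σ_v − u = 83.8 − 37.278 = 46.522 kPa.
Stress increase at mid-clay by the 2:1 spreading method:
Δσ = qBL/((B+z)(L+z)) = 209×3.4×8.4/((3.4+4.9)(8.4+4.9)) = 54.072 kPa
Final effective stress: σ'_f = σ'_0 + Δσ = 46.522 + 54.072 = 100.59 kPa.
Normally consolidated clay, so the full stress increment lies on the virgin compression line:
S_c = C_c·H/(1+e₀)·log₁₀(σ'_f/σ'_0) = 0.35×4.4/(1+1.07)×log₁₀(100.59/46.522)
    = 0.74396 × 0.3349 = 0.2492 m

S_c ≈ 249 mm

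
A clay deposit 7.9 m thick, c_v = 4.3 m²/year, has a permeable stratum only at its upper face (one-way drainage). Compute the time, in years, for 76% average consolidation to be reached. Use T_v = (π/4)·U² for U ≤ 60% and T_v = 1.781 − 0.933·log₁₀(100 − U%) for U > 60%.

Drainage path length: H_d = H = 7.9 m (single drainage).
U > 60%: T_v = 1.781 − 0.933·log₁₀(100 − 76) = 0.49326.
t = T_v·H_d²/c_v = 0.49326×7.9²/4.3 = 7.159 years.

t ≈ 7.16 years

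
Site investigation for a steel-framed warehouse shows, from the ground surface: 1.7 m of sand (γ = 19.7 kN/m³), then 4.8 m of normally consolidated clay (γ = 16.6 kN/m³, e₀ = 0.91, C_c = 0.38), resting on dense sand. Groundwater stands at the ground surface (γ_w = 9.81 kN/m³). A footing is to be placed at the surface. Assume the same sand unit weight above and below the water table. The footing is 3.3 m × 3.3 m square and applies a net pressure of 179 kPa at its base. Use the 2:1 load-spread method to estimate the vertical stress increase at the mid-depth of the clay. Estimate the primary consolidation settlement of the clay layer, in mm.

Mid-depth of clay below the ground surface: z = 1.7 + 4.8/2 = 4.1 m.
Total vertical stress at mid-clay: σ_v = 19.7×1.7 + 16.6×2.4 = 73.33 kPa.
Pore pressure: u = 9.81×(4.1 − 0) = 40.221 kPa.
Initial effective stress: σ'_0 = σ_v − u = 73.33 − 40.221 = 33.109 kPa.
Stress increase at mid-clay by the 2:1 spreading method:
Δσ = qBL/((B+z)(L+z)) = 179×3.3×3.3/((3.3+4.1)(3.3+4.1)) = 35.597 kPa
Final effective stress: σ'_f = σ'_0 + Δσ = 33.109 + 35.597 = 68.706 kPa.
Normally consolidated clay, so the full stress increment lies on the virgin compression line:
S_c = C_c·H/(1+e₀)·log₁₀(σ'_f/σ'_0) = 0.38×4.8/(1+0.91)×log₁₀(68.706/33.109)
    = 0.95497 × 0.31705 = 0.3028 m

S_c ≈ 303 mm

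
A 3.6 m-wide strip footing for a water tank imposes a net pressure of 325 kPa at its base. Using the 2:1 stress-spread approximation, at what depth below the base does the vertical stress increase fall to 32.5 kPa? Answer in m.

z ≈ 32.4 m

2:1 spreading — at depth z the loaded area has grown by z in each plan dimension:
qB/(B+z) = Δσ_z ⇒ z = qB/Δσ_z − B = 325×3.6/32.5 − 3.6 = 32.4 m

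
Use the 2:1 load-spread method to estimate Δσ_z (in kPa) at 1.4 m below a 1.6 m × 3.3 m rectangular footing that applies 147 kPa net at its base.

Δσ_z ≈ 55 kPa

By the 2:1 method the load spreads at 1 horizontal : 2 vertical, so at depth z the loaded area has grown by z in each plan dimension:
Δσ = qBL/((B+z)(L+z)) = 147×1.6×3.3/((1.6+1.4)(3.3+1.4)) = 55.047 kPa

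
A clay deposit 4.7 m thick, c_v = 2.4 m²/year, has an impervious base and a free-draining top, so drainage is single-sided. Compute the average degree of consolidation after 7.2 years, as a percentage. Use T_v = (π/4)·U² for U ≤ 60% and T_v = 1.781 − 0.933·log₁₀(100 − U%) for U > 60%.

Drainage path length: H_d = H = 4.7 m (single drainage).
T_v = c_v·t/H_d² = 2.4×7.2/4.7² = 0.78225.
T_v = 0.78225 corresponds to the U > 60% branch:
U = 1 − 10^((1.781 − T_v)/0.933)/100 = 0.8824

U ≈ 88.2 %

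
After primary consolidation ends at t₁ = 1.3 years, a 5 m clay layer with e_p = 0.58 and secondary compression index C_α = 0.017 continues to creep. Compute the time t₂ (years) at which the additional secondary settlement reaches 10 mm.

S_s = C_α·H/(1+e_p)·log₁₀(t₂/t₁) ⇒ log₁₀(t₂/t₁) = S_s·(1+e_p)/(C_α·H).
log₁₀(t₂/t₁) = 0.01 × (1+0.58) / (0.017×5) = 0.1859
t₂ = t₁ × 10^0.1859 = 1.3 × 1.534 = 1.994 years

t₂ ≈ 1.99 years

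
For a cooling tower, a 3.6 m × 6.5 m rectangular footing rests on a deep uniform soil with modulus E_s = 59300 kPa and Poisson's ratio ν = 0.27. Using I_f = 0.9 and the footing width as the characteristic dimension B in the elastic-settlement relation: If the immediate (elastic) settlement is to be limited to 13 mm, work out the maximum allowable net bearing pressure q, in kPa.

S_e = q·B·(1−ν²)/E_s · I_f  ⇒  q = S_e·E_s / (B·(1−ν²)·I_f).
q = 0.013 × 59300 / (3.6 × 0.9271 × 0.9) = 256.6 kPa

q ≈ 257 kPa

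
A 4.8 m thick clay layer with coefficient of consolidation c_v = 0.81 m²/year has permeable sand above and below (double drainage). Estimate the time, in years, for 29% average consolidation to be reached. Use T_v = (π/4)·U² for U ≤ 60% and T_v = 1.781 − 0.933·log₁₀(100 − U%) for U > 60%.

Drainage path length: H_d = H/2 = 2.4 m (double drainage).
U ≤ 60%: T_v = (π/4)·U² = (π/4)×0.29² = 0.066052.
t = T_v·H_d²/c_v = 0.066052×2.4²/0.81 = 0.4697 years.

t ≈ 0.47 years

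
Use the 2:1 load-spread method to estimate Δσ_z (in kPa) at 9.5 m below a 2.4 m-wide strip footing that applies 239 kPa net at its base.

By the 2:1 method the load spreads at 1 horizontal : 2 vertical, so at depth z the loaded area has grown by z in each plan dimension:
Δσ = qB/(B+z) = 239×2.4/(2.4+9.5) = 48.202 kPa

Δσ_z ≈ 48.2 kPa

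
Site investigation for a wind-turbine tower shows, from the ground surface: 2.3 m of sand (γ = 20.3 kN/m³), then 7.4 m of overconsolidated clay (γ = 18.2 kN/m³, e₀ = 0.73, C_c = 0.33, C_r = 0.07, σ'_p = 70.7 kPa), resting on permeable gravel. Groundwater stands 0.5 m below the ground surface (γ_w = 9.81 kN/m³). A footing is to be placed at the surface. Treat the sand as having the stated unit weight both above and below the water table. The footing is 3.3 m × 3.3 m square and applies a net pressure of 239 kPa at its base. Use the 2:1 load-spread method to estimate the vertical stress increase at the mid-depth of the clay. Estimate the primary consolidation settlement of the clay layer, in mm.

Mid-depth of clay below the ground surface: z = 2.3 + 7.4/2 = 6 m.
Total vertical stress at mid-clay: σ_v = 20.3×2.3 + 18.2×3.7 = 114.03 kPa.
Pore pressure: u = 9.81×(6 − 0.5) = 53.955 kPa.
Initial effective stress: σ'_0 = σ_v − u = 114.03 − 53.955 = 60.075 kPa.
Stress increase at mid-clay by the 2:1 spreading method:
Δσ = qBL/((B+z)(L+z)) = 239×3.3×3.3/((3.3+6)(3.3+6)) = 30.093 kPa
Final effective stress: σ'_f = 60.075 + 30.093 = 90.168 kPa.
σ'_f = 90.168 > σ'_p = 70.7 kPa, so the stress path crosses the preconsolidation pressure — recompression up to σ'_p, then virgin compression beyond:
S_c = H/(1+e₀)·[C_r·log₁₀(σ'_p/σ'_0) + C_c·log₁₀(σ'_f/σ'_p)]
    = 7.4/1.73 × [0.07×log₁₀(70.7/60.075) + 0.33×log₁₀(90.168/70.7)]
    = 4.2775 × [0.0049508 + 0.034859] = 0.1703 m

S_c ≈ 170 mm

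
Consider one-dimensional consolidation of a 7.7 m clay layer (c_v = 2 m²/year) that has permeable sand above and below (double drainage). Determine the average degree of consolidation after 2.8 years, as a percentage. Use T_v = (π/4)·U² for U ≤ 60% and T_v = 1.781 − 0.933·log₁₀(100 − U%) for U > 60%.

U ≈ 68.1 %

Drainage path length: H_d = H/2 = 3.85 m (double drainage).
T_v = c_v·t/H_d² = 2×2.8/3.85² = 0.3778.
T_v = 0.3778 corresponds to the U > 60% branch:
U = 1 − 10^((1.781 − T_v)/0.933)/100 = 0.6809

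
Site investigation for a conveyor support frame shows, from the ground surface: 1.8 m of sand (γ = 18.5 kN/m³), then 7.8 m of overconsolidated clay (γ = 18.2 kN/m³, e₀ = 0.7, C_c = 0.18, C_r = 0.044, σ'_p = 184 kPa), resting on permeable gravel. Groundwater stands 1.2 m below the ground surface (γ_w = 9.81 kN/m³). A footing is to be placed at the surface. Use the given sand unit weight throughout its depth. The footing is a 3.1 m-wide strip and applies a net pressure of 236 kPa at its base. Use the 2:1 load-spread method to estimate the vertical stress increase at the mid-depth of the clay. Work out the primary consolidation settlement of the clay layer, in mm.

Mid-depth of clay below the ground surface: z = 1.8 + 7.8/2 = 5.7 m.
Total vertical stress at mid-clay: σ_v = 18.5×1.8 + 18.2×3.9 = 104.28 kPa.
Pore pressure: u = 9.81×(5.7 − 1.2) = 44.145 kPa.
Initial effective stress: σ'_0 = σ_v − u = 104.28 − 44.145 = 60.135 kPa.
Stress increase at mid-clay by the 2:1 spreading method:
Δσ = qB/(B+z) = 236×3.1/(3.1+5.7) = 83.136 kPa
Final effective stress: σ'_f = 60.135 + 83.136 = 143.27 kPa.
σ'_f = 143.27 ≤ σ'_p = 184 kPa, so the clay remains overconsolidated and only the recompression index applies:
S_c = C_r·H/(1+e₀)·log₁₀(σ'_f/σ'_0) = 0.044×7.8/1.7×log₁₀(143.27/60.135)
    = 0.20188 × 0.37703 = 0.07612 m

S_c ≈ 76.1 mm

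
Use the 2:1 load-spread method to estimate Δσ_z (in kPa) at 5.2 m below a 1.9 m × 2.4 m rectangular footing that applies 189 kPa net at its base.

Δσ_z ≈ 16 kPa

By the 2:1 method the load spreads at 1 horizontal : 2 vertical, so at depth z the loaded area has grown by z in each plan dimension:
Δσ = qBL/((B+z)(L+z)) = 189×1.9×2.4/((1.9+5.2)(2.4+5.2)) = 15.972 kPa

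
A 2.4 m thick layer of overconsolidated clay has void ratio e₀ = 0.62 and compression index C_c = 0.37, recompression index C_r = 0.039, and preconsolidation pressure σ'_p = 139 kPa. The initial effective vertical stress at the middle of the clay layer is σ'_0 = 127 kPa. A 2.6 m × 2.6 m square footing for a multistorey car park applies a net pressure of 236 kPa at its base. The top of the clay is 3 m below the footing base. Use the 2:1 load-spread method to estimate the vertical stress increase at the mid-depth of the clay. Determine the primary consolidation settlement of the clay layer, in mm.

Mid-depth of clay below the footing base: z = 3 + 2.4/2 = 4.2 m.
Stress increase at mid-clay by the 2:1 spreading method:
Δσ = qBL/((B+z)(L+z)) = 236×2.6×2.6/((2.6+4.2)(2.6+4.2)) = 34.502 kPa
Final effective stress: σ'_f = 127 + 34.502 = 161.5 kPa.
σ'_f = 161.5 > σ'_p = 139 kPa, so the stress path crosses the preconsolidation pressure — recompression up to σ'_p, then virgin compression beyond:
S_c = H/(1+e₀)·[C_r·log₁₀(σ'_p/σ'_0) + C_c·log₁₀(σ'_f/σ'_p)]
    = 2.4/1.62 × [0.039×log₁₀(139/127) + 0.37×log₁₀(161.5/139)]
    = 1.4815 × [0.0015292 + 0.024108] = 0.03798 m

S_c ≈ 38 mm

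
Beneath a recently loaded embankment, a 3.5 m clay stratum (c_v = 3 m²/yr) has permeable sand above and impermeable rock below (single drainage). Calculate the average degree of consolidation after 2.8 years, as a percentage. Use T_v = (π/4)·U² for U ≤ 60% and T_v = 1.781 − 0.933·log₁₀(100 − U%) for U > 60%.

U ≈ 85.1 %

Drainage path length: H_d = H = 3.5 m (single drainage).
T_v = c_v·t/H_d² = 3×2.8/3.5² = 0.68571.
T_v = 0.68571 corresponds to the U > 60% branch:
U = 1 − 10^((1.781 − T_v)/0.933)/100 = 0.8507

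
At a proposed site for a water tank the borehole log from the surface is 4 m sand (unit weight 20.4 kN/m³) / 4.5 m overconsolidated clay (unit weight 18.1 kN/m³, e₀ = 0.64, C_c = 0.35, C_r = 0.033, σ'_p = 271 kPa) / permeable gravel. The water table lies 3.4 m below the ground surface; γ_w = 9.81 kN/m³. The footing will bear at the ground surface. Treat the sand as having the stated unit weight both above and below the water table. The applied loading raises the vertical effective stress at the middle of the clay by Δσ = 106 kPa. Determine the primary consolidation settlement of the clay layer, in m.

S_c ≈ 0.0296 m

Mid-depth of clay below the ground surface: z = 4 + 4.5/2 = 6.25 m.
Total vertical stress at mid-clay: σ_v = 20.4×4 + 18.1×2.25 = 122.32 kPa.
Pore pressure: u = 9.81×(6.25 − 3.4) = 27.959 kPa.
Initial effective stress: σ'_0 = σ_v − u = 122.32 − 27.959 = 94.361 kPa.
Final effective stress: σ'_f = 94.361 + 106 = 200.36 kPa.
σ'_f = 200.36 ≤ σ'_p = 271 kPa, so the clay remains overconsolidated and only the recompression index applies:
S_c = C_r·H/(1+e₀)·log₁₀(σ'_f/σ'_0) = 0.033×4.5/1.64×log₁₀(200.36/94.361)
    = 0.090549 × 0.32702 = 0.02961 m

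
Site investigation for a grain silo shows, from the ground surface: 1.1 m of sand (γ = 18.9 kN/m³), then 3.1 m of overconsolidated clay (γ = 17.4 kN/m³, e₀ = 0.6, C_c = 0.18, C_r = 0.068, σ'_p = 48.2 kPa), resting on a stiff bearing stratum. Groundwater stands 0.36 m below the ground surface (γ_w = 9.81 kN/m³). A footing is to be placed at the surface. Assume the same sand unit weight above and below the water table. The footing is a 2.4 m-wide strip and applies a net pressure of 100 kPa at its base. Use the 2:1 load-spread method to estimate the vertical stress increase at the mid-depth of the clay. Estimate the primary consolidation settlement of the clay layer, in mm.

S_c ≈ 99.4 mm

Mid-depth of clay below the ground surface: z = 1.1 + 3.1/2 = 2.65 m.
Total vertical stress at mid-clay: σ_v = 18.9×1.1 + 17.4×1.55 = 47.76 kPa.
Pore pressure: u = 9.81×(2.65 − 0.36) = 22.465 kPa.
Initial effective stress: σ'_0 = σ_v − u = 47.76 − 22.465 = 25.295 kPa.
Stress increase at mid-clay by the 2:1 spreading method:
Δσ = qB/(B+z) = 100×2.4/(2.4+2.65) = 47.525 kPa
Final effective stress: σ'_f = 25.295 + 47.525 = 72.82 kPa.
σ'_f = 72.82 > σ'_p = 48.2 kPa, so the stress path crosses the preconsolidation pressure — recompression up to σ'_p, then virgin compression beyond:
S_c = H/(1+e₀)·[C_r·log₁₀(σ'_p/σ'_0) + C_c·log₁₀(σ'_f/σ'_p)]
    = 3.1/1.6 × [0.068×log₁₀(48.2/25.295) + 0.18×log₁₀(72.82/48.2)]
    = 1.9375 × [0.019041 + 0.032257] = 0.09939 m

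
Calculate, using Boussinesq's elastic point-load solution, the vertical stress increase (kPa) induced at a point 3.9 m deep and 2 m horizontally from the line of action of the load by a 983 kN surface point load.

Boussinesq vertical stress below a point load on an elastic half-space:
Δσ_z = 3P/(2πz²) · [1 + (r/z)²]^(−5/2)
r/z = 2/3.9 = 0.51282; [1+(r/z)²]^(−5/2) = 0.55783.
Δσ_z = 3×983/(2π×3.9²) × 0.55783 = 30.858 × 0.55783 = 17.21 kPa

Δσ_z ≈ 17.2 kPa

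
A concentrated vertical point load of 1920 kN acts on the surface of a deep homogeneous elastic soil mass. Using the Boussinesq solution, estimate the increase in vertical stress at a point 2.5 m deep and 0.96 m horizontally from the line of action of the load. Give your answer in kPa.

Boussinesq vertical stress below a point load on an elastic half-space:
Δσ_z = 3P/(2πz²) · [1 + (r/z)²]^(−5/2)
r/z = 0.96/2.5 = 0.384; [1+(r/z)²]^(−5/2) = 0.70902.
Δσ_z = 3×1920/(2π×2.5²) × 0.70902 = 146.68 × 0.70902 = 104 kPa

Δσ_z ≈ 104 kPa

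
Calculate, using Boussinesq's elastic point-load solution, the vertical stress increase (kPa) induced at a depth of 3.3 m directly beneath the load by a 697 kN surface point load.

Boussinesq vertical stress below a point load on an elastic half-space:
Δσ_z = 3P/(2πz²) · [1 + (r/z)²]^(−5/2)
r/z = 0/3.3 = 0; [1+(r/z)²]^(−5/2) = 1.
Δσ_z = 3×697/(2π×3.3²) × 1 = 30.56 × 1 = 30.56 kPa

Δσ_z ≈ 30.6 kPa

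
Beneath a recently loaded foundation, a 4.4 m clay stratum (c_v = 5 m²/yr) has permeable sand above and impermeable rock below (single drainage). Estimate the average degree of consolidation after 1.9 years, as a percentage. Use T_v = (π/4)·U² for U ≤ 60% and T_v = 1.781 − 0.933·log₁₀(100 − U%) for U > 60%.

U ≈ 75.8 %

Drainage path length: H_d = H = 4.4 m (single drainage).
T_v = c_v·t/H_d² = 5×1.9/4.4² = 0.4907.
T_v = 0.4907 corresponds to the U > 60% branch:
U = 1 − 10^((1.781 − T_v)/0.933)/100 = 0.7585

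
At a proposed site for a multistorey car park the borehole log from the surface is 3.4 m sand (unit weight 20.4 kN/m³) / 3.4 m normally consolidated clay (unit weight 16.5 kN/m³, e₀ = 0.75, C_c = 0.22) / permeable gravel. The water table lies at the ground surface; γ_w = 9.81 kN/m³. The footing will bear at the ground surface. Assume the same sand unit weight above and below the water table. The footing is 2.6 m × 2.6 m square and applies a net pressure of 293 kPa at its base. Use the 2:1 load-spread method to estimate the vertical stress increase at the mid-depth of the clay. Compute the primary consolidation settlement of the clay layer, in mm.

S_c ≈ 99.1 mm

Mid-depth of clay below the ground surface: z = 3.4 + 3.4/2 = 5.1 m.
Total vertical stress at mid-clay: σ_v = 20.4×3.4 + 16.5×1.7 = 97.41 kPa.
Pore pressure: u = 9.81×(5.1 − 0) = 50.031 kPa.
Initial effective stress: σ'_0 = σ_v − u = 97.41 − 50.031 = 47.379 kPa.
Stress increase at mid-clay by the 2:1 spreading method:
Δσ = qBL/((B+z)(L+z)) = 293×2.6×2.6/((2.6+5.1)(2.6+5.1)) = 33.407 kPa
Final effective stress: σ'_f = σ'_0 + Δσ = 47.379 + 33.407 = 80.786 kPa.
Normally consolidated clay, so the full stress increment lies on the virgin compression line:
S_c = C_c·H/(1+e₀)·log₁₀(σ'_f/σ'_0) = 0.22×3.4/(1+0.75)×log₁₀(80.786/47.379)
    = 0.42743 × 0.23175 = 0.09906 m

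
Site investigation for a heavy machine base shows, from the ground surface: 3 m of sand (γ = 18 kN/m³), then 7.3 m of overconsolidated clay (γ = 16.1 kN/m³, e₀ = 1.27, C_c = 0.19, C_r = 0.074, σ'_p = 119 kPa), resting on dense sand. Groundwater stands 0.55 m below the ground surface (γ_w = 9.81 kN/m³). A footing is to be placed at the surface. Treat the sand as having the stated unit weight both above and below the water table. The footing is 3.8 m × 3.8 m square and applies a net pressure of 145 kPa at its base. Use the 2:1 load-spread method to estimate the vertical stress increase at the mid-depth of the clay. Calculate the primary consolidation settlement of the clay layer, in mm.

S_c ≈ 32 mm

Mid-depth of clay below the ground surface: z = 3 + 7.3/2 = 6.65 m.
Total vertical stress at mid-clay: σ_v = 18×3 + 16.1×3.65 = 112.77 kPa.
Pore pressure: u = 9.81×(6.65 − 0.55) = 59.841 kPa.
Initial effective stress: σ'_0 = σ_v − u = 112.77 − 59.841 = 52.929 kPa.
Stress increase at mid-clay by the 2:1 spreading method:
Δσ = qBL/((B+z)(L+z)) = 145×3.8×3.8/((3.8+6.65)(3.8+6.65)) = 19.174 kPa
Final effective stress: σ'_f = 52.929 + 19.174 = 72.103 kPa.
σ'_f = 72.103 ≤ σ'_p = 119 kPa, so the clay remains overconsolidated and only the recompression index applies:
S_c = C_r·H/(1+e₀)·log₁₀(σ'_f/σ'_0) = 0.074×7.3/2.27×log₁₀(72.103/52.929)
    = 0.23798 × 0.13426 = 0.03195 m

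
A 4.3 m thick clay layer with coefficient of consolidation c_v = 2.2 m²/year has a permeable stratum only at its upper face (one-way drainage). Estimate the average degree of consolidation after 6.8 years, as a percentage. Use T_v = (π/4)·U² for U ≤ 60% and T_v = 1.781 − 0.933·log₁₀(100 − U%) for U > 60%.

U ≈ 89 %

Drainage path length: H_d = H = 4.3 m (single drainage).
T_v = c_v·t/H_d² = 2.2×6.8/4.3² = 0.80909.
T_v = 0.80909 corresponds to the U > 60% branch:
U = 1 − 10^((1.781 − T_v)/0.933)/100 = 0.8899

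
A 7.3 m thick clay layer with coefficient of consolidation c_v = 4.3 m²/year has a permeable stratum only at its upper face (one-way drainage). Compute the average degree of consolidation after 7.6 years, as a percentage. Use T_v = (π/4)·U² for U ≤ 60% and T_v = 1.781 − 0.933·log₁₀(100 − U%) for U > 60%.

Drainage path length: H_d = H = 7.3 m (single drainage).
T_v = c_v·t/H_d² = 4.3×7.6/7.3² = 0.61325.
T_v = 0.61325 corresponds to the U > 60% branch:
U = 1 − 10^((1.781 − T_v)/0.933)/100 = 0.8215

U ≈ 82.2 %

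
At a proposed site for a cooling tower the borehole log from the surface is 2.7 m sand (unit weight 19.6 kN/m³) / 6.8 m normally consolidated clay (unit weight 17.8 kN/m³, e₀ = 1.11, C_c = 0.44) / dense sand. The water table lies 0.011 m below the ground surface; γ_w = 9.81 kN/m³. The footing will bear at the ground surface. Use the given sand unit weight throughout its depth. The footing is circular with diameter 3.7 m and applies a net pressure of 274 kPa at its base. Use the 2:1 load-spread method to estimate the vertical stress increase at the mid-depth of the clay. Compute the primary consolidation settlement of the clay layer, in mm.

Mid-depth of clay below the ground surface: z = 2.7 + 6.8/2 = 6.1 m.
Total vertical stress at mid-clay: σ_v = 19.6×2.7 + 17.8×3.4 = 113.44 kPa.
Pore pressure: u = 9.81×(6.1 − 0.011) = 59.733 kPa.
Initial effective stress: σ'_0 = σ_v − u = 113.44 − 59.733 = 53.707 kPa.
Stress increase at mid-clay by the 2:1 spreading method:
Δσ ≈ qD²/(D+z)² = 274×3.7²/(3.7+6.1)² = 39.057 kPa
Final effective stress: σ'_f = σ'_0 + Δσ = 53.707 + 39.057 = 92.764 kPa.
Normally consolidated clay, so the full stress increment lies on the virgin compression line:
S_c = C_c·H/(1+e₀)·log₁₀(σ'_f/σ'_0) = 0.44×6.8/(1+1.11)×log₁₀(92.764/53.707)
    = 1.418 × 0.23735 = 0.3366 m

S_c ≈ 337 mm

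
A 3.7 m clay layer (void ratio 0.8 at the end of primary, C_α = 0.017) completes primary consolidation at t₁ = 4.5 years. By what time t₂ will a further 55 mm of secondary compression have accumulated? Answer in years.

S_s = C_α·H/(1+e_p)·log₁₀(t₂/t₁) ⇒ log₁₀(t₂/t₁) = S_s·(1+e_p)/(C_α·H).
log₁₀(t₂/t₁) = 0.055 × (1+0.8) / (0.017×3.7) = 1.574
t₂ = t₁ × 10^1.574 = 4.5 × 37.49 = 168.7 years

t₂ ≈ 169 years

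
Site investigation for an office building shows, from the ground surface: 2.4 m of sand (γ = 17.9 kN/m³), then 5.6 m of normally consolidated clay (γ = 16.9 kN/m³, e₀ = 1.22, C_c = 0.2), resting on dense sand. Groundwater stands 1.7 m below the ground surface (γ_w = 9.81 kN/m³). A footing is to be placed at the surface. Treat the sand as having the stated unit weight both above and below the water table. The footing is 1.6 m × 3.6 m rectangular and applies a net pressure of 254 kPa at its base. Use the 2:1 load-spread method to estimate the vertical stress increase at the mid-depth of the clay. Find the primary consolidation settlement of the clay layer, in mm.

Mid-depth of clay below the ground surface: z = 2.4 + 5.6/2 = 5.2 m.
Total vertical stress at mid-clay: σ_v = 17.9×2.4 + 16.9×2.8 = 90.28 kPa.
Pore pressure: u = 9.81×(5.2 − 1.7) = 34.335 kPa.
Initial effective stress: σ'_0 = σ_v − u = 90.28 − 34.335 = 55.945 kPa.
Stress increase at mid-clay by the 2:1 spreading method:
Δσ = qBL/((B+z)(L+z)) = 254×1.6×3.6/((1.6+5.2)(3.6+5.2)) = 24.449 kPa
Final effective stress: σ'_f = σ'_0 + Δσ = 55.945 + 24.449 = 80.394 kPa.
Normally consolidated clay, so the full stress increment lies on the virgin compression line:
S_c = C_c·H/(1+e₀)·log₁₀(σ'_f/σ'_0) = 0.2×5.6/(1+1.22)×log₁₀(80.394/55.945)
    = 0.5045 × 0.15746 = 0.07944 m

S_c ≈ 79.4 mm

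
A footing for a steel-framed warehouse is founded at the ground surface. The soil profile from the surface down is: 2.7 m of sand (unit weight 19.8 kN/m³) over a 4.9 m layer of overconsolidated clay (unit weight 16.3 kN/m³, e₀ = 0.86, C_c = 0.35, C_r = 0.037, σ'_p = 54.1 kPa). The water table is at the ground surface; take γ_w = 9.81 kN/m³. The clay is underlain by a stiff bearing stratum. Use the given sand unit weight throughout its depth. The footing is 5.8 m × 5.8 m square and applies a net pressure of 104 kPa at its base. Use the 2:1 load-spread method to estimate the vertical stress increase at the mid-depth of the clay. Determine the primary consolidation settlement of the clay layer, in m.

Mid-depth of clay below the ground surface: z = 2.7 + 4.9/2 = 5.15 m.
Total vertical stress at mid-clay: σ_v = 19.8×2.7 + 16.3×2.45 = 93.395 kPa.
Pore pressure: u = 9.81×(5.15 − 0) = 50.522 kPa.
Initial effective stress: σ'_0 = σ_v − u = 93.395 − 50.522 = 42.873 kPa.
Stress increase at mid-clay by the 2:1 spreading method:
Δσ = qBL/((B+z)(L+z)) = 104×5.8×5.8/((5.8+5.15)(5.8+5.15)) = 29.178 kPa
Final effective stress: σ'_f = 42.873 + 29.178 = 72.051 kPa.
σ'_f = 72.051 > σ'_p = 54.1 kPa, so the stress path crosses the preconsolidation pressure — recompression up to σ'_p, then virgin compression beyond:
S_c = H/(1+e₀)·[C_r·log₁₀(σ'_p/σ'_0) + C_c·log₁₀(σ'_f/σ'_p)]
    = 4.9/1.86 × [0.037×log₁₀(54.1/42.873) + 0.35×log₁₀(72.051/54.1)]
    = 2.6344 × [0.0037375 + 0.043555] = 0.1246 m

S_c ≈ 0.125 m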